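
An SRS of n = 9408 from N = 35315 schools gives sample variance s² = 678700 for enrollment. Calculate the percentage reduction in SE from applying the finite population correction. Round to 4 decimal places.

f = n/N = 9408/35315 = 0.26640238.
SE_no-fpc = √(s²/n) = 8.49357; SE_fpc = √((1−f)s²/n) = 7.2747693.
Ratio = √(1−f) = 0.85650314. Reduction = 100·(1 − 0.85650314) = 14.3497%.

14.3497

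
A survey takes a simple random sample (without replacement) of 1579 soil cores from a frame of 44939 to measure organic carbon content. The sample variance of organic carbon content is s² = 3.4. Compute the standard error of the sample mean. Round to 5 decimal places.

0.04558

Under SRS without replacement, Var(ȳ) = (1 − f)·s²/n with f = n/N = 1579/44939 = 0.03513652.
Var(ȳ) = (1 − 0.03513652)·3.4/1579 = 0.96486348·0.0021532616 = 0.0020776034.
SE(ȳ) = √(0.0020776034) = 0.04558.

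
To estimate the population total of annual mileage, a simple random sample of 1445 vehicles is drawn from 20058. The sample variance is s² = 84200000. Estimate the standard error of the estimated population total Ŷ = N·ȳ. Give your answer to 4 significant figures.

Var(Ŷ) = N²·Var(ȳ) = N²·(1 − n/N)·s²/n.
f = 1445/20058 = 0.07204108; Var(ȳ) = 0.92795892·84200000/1445 = 54072.07.
Var(Ŷ) = 20058² · 54072.07 = 2.1754457 × 10^13.
SE(Ŷ) = √(2.1754457 × 10^13) = 4.664 × 10^6.

4.664 × 10^6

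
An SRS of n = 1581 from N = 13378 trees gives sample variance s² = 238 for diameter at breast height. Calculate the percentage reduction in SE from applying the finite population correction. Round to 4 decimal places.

f = n/N = 1581/13378 = 0.11817910.
SE_no-fpc = √(s²/n) = 0.3879918; SE_fpc = √((1−f)s²/n) = 0.36434494.
Ratio = √(1−f) = 0.93905319. Reduction = 100·(1 − 0.93905319) = 6.0947%.

6.0947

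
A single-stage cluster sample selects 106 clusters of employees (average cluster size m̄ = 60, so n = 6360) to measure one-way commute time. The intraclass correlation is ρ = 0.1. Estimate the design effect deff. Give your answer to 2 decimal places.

deff = 1 + (60 − 1)·0.1 = 1 + 5.9 = 6.9.

6.90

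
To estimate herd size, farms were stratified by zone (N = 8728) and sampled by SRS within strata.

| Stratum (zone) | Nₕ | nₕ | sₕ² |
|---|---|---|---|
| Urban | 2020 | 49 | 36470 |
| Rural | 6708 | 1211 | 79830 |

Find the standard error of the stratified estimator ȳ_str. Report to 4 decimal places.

Var(ȳ_str) = Σₕ Wₕ²(1 − fₕ)sₕ²/nₕ with Wₕ = Nₕ/N, N = 8728.
Urban: Wₕ = 0.23143905; term = 0.23143905²·(1 − 0.02425743)·36470/49 = 38.899875.
Rural: Wₕ = 0.76856095; term = 0.76856095²·(1 − 0.18053071)·79830/1211 = 31.908861.
Sum = 70.808736.
SE = √(70.808736) = 8.4148.

8.4148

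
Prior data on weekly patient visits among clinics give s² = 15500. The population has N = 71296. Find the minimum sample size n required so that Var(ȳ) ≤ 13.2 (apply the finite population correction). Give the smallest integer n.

1156

Without fpc, n₀ = s²/D = 15500/13.2 = 1174.2424.
With fpc, (1 − n/N)·s²/n ≤ D requires n ≥ n₀/(1 + n₀/N) = 1174.2424/(1 + 1174.2424/71296) = 1155.2160.
Rounding up, n = 1156.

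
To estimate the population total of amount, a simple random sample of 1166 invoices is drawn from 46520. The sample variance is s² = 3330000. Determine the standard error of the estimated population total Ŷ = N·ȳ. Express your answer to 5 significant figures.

Var(Ŷ) = N²·Var(ȳ) = N²·(1 − n/N)·s²/n.
f = 1166/46520 = 0.02506449; Var(ȳ) = 0.97493551·3330000/1166 = 2784.3356.
Var(Ŷ) = 46520² · 2784.3356 = 6.0256096 × 10^12.
SE(Ŷ) = √(6.0256096 × 10^12) = 2.4547 × 10^6.

2.4547 × 10^6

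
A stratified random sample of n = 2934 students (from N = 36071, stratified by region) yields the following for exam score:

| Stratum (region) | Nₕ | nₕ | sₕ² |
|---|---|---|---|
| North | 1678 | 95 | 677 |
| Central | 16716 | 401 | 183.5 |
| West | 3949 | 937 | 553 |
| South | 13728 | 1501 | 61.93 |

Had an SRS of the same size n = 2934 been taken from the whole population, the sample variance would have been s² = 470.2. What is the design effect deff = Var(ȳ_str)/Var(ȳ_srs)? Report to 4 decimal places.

0.8231

Var(ȳ_str) = Σ Wₕ²(1−fₕ)sₕ²/nₕ with Wₕ = Nₕ/36071:
  North: (1678/36071)²·(1−95/1678)·677/95 = 0.014548612
  Central: (16716/36071)²·(1−401/16716)·183.5/401 = 0.09591682
  West: (3949/36071)²·(1−937/3949)·553/937 = 0.0053952463
  South: (13728/36071)²·(1−1501/13728)·61.93/1501 = 0.0053226904
  → Var(ȳ_str) = 0.12118337.
Var(ȳ_srs) = (1 − 2934/36071)·470.2/2934 = 0.14722363.
deff = 0.12118337 / 0.14722363 = 0.8231.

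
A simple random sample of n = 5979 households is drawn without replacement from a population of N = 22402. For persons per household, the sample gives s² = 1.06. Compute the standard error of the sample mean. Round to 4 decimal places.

Under SRS without replacement, Var(ȳ) = (1 − f)·s²/n with f = n/N = 5979/22402 = 0.26689581.
Var(ȳ) = (1 − 0.26689581)·1.06/5979 = 0.73310419·1.7728717 × 10^-4 = 1.2996997 × 10^-4.
SE(ȳ) = √(1.2996997 × 10^-4) = 0.0114.

0.0114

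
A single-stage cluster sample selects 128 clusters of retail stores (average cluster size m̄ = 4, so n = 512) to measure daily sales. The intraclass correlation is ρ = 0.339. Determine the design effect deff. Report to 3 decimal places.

deff = 1 + (4 − 1)·0.339 = 1 + 1.017 = 2.017.

2.017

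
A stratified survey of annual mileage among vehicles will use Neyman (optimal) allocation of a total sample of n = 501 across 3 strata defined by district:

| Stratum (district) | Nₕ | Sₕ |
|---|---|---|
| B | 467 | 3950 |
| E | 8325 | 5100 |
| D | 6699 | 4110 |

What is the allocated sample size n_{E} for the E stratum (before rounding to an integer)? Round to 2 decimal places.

296.11

Neyman allocation: nₕ = n·NₕSₕ / Σⱼ NⱼSⱼ.
Σ NⱼSⱼ = 467·3950 + 8325·5100 + 6699·4110 = 7.183504 × 10^7.
n_{E} = 501·8325·5100 / (7.183504 × 10^7) = 296.11.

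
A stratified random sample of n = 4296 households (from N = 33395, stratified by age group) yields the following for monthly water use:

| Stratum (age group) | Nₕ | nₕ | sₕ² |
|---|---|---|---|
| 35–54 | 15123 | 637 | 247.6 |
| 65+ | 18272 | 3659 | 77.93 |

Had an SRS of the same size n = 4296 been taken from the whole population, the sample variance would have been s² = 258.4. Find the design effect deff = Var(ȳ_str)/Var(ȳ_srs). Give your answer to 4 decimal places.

Var(ȳ_str) = Σ Wₕ²(1−fₕ)sₕ²/nₕ with Wₕ = Nₕ/33395:
  35–54: (15123/33395)²·(1−637/15123)·247.6/637 = 0.076354519
  65+: (18272/33395)²·(1−3659/18272)·77.93/3659 = 0.0050992328
  → Var(ȳ_str) = 0.081453752.
Var(ȳ_srs) = (1 − 4296/33395)·258.4/4296 = 0.052411291.
deff = 0.081453752 / 0.052411291 = 1.5541.

1.5541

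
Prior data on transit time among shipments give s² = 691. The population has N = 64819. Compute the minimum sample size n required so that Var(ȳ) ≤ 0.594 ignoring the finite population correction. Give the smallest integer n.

1164

Without fpc, n₀ = s²/D = 691/0.594 = 1163.2997.
Rounding up, n = 1164.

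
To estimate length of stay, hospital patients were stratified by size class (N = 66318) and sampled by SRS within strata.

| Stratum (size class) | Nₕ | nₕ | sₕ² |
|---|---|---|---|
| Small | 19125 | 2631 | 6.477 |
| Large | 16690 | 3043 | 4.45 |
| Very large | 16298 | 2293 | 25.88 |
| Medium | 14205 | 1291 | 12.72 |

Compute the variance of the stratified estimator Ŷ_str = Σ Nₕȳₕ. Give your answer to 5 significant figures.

Var(Ŷ_str) = Σₕ Nₕ²(1 − fₕ)sₕ²/nₕ.
Small: 19125²·(1 − 2631/19125)·6.477/2631 = 776569.77.
Large: 16690²·(1 − 3043/16690)·4.45/3043 = 333082.32.
Very large: 16298²·(1 − 2293/16298)·25.88/2293 = 2.5761885 × 10^6.
Medium: 14205²·(1 − 1291/14205)·12.72/1291 = 1.8074358 × 10^6.
Sum = 5.4932764 × 10^6.

5.4933 × 10^6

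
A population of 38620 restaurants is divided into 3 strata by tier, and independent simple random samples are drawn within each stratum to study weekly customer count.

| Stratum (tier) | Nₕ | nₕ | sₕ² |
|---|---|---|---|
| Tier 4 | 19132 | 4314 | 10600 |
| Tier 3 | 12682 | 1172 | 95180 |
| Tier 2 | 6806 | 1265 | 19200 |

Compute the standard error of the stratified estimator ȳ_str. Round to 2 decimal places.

Var(ȳ_str) = Σₕ Wₕ²(1 − fₕ)sₕ²/nₕ with Wₕ = Nₕ/N, N = 38620.
Tier 4: Wₕ = 0.49539099; term = 0.49539099²·(1 − 0.22548610)·10600/4314 = 0.46703685.
Tier 3: Wₕ = 0.32837908; term = 0.32837908²·(1 − 0.09241445)·95180/1172 = 7.9479774.
Tier 2: Wₕ = 0.17622993; term = 0.17622993²·(1 − 0.18586541)·19200/1265 = 0.38376579.
Sum = 8.79878.
SE = √(8.79878) = 2.97.

2.97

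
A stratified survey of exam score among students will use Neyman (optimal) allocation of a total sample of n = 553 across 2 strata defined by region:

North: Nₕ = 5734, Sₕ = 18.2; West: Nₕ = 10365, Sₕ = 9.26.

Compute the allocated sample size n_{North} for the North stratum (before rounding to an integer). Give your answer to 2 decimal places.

Neyman allocation: nₕ = n·NₕSₕ / Σⱼ NⱼSⱼ.
Σ NⱼSⱼ = 5734·18.2 + 10365·9.26 = 200338.7.
n_{North} = 553·5734·18.2 / 200338.7 = 288.06.

288.06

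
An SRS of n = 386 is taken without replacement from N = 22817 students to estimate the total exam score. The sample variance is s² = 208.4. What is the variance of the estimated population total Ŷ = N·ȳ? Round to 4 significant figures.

2.763 × 10^8

Var(Ŷ) = N²·Var(ȳ) = N²·(1 − n/N)·s²/n.
f = 386/22817 = 0.01691721; Var(ȳ) = 0.98308279·208.4/386 = 0.53076283.
Var(Ŷ) = 22817² · 0.53076283 = 2.7632335 × 10^8.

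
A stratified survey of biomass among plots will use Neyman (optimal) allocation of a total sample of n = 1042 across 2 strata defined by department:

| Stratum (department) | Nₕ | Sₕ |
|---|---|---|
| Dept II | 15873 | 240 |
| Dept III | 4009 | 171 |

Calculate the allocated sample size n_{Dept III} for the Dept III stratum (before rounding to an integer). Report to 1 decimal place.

158.9

Neyman allocation: nₕ = n·NₕSₕ / Σⱼ NⱼSⱼ.
Σ NⱼSⱼ = 15873·240 + 4009·171 = 4.495059 × 10^6.
n_{Dept III} = 1042·4009·171 / (4.495059 × 10^6) = 158.9.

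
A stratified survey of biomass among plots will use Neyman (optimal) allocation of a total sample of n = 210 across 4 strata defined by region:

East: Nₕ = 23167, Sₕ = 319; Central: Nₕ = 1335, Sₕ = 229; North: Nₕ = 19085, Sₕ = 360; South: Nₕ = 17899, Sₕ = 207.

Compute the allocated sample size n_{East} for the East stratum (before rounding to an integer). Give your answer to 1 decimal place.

84.9

Neyman allocation: nₕ = n·NₕSₕ / Σⱼ NⱼSⱼ.
Σ NⱼSⱼ = 23167·319 + 1335·229 + 19085·360 + 17899·207 = 1.8271681 × 10^7.
n_{East} = 210·23167·319 / (1.8271681 × 10^7) = 84.9.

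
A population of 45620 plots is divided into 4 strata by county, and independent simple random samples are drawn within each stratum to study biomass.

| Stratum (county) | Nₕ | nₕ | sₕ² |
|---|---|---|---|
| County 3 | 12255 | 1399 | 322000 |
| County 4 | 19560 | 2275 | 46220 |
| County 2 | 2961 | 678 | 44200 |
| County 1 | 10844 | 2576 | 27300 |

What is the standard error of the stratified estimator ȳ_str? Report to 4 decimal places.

4.3223

Var(ȳ_str) = Σₕ Wₕ²(1 − fₕ)sₕ²/nₕ with Wₕ = Nₕ/N, N = 45620.
County 3: Wₕ = 0.26863218; term = 0.26863218²·(1 − 0.11415749)·322000/1399 = 14.713322.
County 4: Wₕ = 0.42875932; term = 0.42875932²·(1 − 0.11630879)·46220/2275 = 3.3004732.
County 2: Wₕ = 0.06490574; term = 0.06490574²·(1 − 0.22897670)·44200/678 = 0.21175142.
County 1: Wₕ = 0.23770276; term = 0.23770276²·(1 − 0.23755072)·27300/2576 = 0.45655826.
Sum = 18.682105.
SE = √(18.682105) = 4.3223.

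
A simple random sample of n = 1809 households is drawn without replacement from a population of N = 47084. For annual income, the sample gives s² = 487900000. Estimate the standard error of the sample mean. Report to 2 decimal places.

509.26

Under SRS without replacement, Var(ȳ) = (1 − f)·s²/n with f = n/N = 1809/47084 = 0.03842069.
Var(ȳ) = (1 − 0.03842069)·487900000/1809 = 0.96157931·269707.02 = 259344.69.
SE(ȳ) = √(259344.69) = 509.26.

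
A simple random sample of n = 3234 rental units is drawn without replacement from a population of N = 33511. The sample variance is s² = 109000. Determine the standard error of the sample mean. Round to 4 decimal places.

Under SRS without replacement, Var(ȳ) = (1 − f)·s²/n with f = n/N = 3234/33511 = 0.09650563.
Var(ȳ) = (1 − 0.09650563)·109000/3234 = 0.90349437·33.704391 = 30.451728.
SE(ȳ) = √(30.451728) = 5.5183.

5.5183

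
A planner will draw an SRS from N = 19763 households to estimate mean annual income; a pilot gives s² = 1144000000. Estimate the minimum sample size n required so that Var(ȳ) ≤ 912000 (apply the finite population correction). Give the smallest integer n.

Without fpc, n₀ = s²/D = 1144000000/912000 = 1254.3860.
With fpc, (1 − n/N)·s²/n ≤ D requires n ≥ n₀/(1 + n₀/N) = 1254.3860/(1 + 1254.3860/19763) = 1179.5202.
Rounding up, n = 1180.

1180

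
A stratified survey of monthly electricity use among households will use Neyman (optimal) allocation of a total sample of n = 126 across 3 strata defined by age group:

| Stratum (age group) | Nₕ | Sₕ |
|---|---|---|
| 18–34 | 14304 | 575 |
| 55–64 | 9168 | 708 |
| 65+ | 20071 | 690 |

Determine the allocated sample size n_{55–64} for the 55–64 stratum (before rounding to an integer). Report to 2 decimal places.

Neyman allocation: nₕ = n·NₕSₕ / Σⱼ NⱼSⱼ.
Σ NⱼSⱼ = 14304·575 + 9168·708 + 20071·690 = 2.8564734 × 10^7.
n_{55–64} = 126·9168·708 / (2.8564734 × 10^7) = 28.63.

28.63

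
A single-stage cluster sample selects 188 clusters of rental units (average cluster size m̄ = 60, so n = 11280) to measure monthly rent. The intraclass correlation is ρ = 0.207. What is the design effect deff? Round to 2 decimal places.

deff = 1 + (60 − 1)·0.207 = 1 + 12.213 = 13.213.

13.21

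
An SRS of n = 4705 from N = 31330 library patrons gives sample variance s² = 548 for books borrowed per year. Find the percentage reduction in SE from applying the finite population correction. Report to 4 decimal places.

f = n/N = 4705/31330 = 0.15017555.
SE_no-fpc = √(s²/n) = 0.34127971; SE_fpc = √((1−f)s²/n) = 0.31461185.
Ratio = √(1−f) = 0.92185924. Reduction = 100·(1 − 0.92185924) = 7.8141%.

7.8141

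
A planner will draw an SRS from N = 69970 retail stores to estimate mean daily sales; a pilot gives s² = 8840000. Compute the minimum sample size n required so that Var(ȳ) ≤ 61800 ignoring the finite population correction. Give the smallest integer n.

Without fpc, n₀ = s²/D = 8840000/61800 = 143.0421.
Rounding up, n = 144.

144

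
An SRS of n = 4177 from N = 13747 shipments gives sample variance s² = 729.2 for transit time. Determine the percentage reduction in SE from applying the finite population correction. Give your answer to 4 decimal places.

f = n/N = 4177/13747 = 0.30384811.
SE_no-fpc = √(s²/n) = 0.4178218; SE_fpc = √((1−f)s²/n) = 0.34861261.
Ratio = √(1−f) = 0.83435717. Reduction = 100·(1 − 0.83435717) = 16.5643%.

16.5643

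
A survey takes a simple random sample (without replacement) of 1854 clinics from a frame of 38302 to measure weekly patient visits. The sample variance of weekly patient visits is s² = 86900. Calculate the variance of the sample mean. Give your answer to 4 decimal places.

44.6028

Under SRS without replacement, Var(ȳ) = (1 − f)·s²/n with f = n/N = 1854/38302 = 0.04840478.
Var(ȳ) = (1 − 0.04840478)·86900/1854 = 0.95159522·46.871629 = 44.602818.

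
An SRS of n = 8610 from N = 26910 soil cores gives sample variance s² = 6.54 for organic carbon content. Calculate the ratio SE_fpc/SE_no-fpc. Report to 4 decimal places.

0.8246

f = n/N = 8610/26910 = 0.31995541.
SE_no-fpc = √(s²/n) = 0.027560513; SE_fpc = √((1−f)s²/n) = 0.022727726.
Ratio = √(1−f) = 0.82464816.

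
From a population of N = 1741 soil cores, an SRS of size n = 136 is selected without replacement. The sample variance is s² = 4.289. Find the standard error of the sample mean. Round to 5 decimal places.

0.17051

Under SRS without replacement, Var(ȳ) = (1 − f)·s²/n with f = n/N = 136/1741 = 0.07811603.
Var(ȳ) = (1 − 0.07811603)·4.289/136 = 0.92188397·0.031536765 = 0.029073238.
SE(ȳ) = √(0.029073238) = 0.17051.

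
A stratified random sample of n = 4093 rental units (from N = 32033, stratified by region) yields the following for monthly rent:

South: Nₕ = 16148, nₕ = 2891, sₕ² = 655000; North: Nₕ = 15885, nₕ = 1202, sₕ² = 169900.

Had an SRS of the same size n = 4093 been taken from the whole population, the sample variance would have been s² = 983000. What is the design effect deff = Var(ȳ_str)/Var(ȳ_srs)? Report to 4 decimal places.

Var(ȳ_str) = Σ Wₕ²(1−fₕ)sₕ²/nₕ with Wₕ = Nₕ/32033:
  South: (16148/32033)²·(1−2891/16148)·655000/2891 = 47.267429
  North: (15885/32033)²·(1−1202/15885)·169900/1202 = 32.128889
  → Var(ȳ_str) = 79.396318.
Var(ȳ_srs) = (1 − 4093/32033)·983000/4093 = 209.47903.
deff = 79.396318 / 209.47903 = 0.3790.

0.3790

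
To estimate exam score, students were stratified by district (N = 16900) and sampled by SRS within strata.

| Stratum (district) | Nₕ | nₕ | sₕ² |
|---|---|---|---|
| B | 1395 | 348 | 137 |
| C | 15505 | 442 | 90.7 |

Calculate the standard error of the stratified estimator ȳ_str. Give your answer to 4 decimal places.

Var(ȳ_str) = Σₕ Wₕ²(1 − fₕ)sₕ²/nₕ with Wₕ = Nₕ/N, N = 16900.
B: Wₕ = 0.08254438; term = 0.08254438²·(1 − 0.24946237)·137/348 = 0.0020132087.
C: Wₕ = 0.91745562; term = 0.91745562²·(1 − 0.02850693)·90.7/442 = 0.16780112.
Sum = 0.16981433.
SE = √(0.16981433) = 0.4121.

0.4121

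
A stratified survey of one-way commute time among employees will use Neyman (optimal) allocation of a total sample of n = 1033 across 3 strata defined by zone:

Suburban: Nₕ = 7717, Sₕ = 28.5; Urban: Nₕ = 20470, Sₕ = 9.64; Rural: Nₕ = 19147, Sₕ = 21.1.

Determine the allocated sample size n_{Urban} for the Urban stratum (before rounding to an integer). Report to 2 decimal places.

248.21

Neyman allocation: nₕ = n·NₕSₕ / Σⱼ NⱼSⱼ.
Σ NⱼSⱼ = 7717·28.5 + 20470·9.64 + 19147·21.1 = 821267.
n_{Urban} = 1033·20470·9.64 / 821267 = 248.21.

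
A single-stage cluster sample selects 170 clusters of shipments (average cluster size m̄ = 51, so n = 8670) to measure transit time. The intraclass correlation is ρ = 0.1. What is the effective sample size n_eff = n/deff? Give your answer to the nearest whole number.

1445

deff = 1 + (51 − 1)·0.1 = 1 + 5 = 6.
n_eff = 8670 / 6 = 1445.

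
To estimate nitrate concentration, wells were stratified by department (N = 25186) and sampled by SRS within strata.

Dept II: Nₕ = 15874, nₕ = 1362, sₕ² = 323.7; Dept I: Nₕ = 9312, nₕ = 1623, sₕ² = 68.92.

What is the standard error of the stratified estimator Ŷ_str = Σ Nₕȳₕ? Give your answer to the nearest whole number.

Var(Ŷ_str) = Σₕ Nₕ²(1 − fₕ)sₕ²/nₕ.
Dept II: 15874²·(1 − 1362/15874)·323.7/1362 = 5.4749384 × 10^7.
Dept I: 9312²·(1 − 1623/9312)·68.92/1623 = 3.040462 × 10^6.
Sum = 5.7789846 × 10^7.
SE = √(5.7789846 × 10^7) = 7602.

7602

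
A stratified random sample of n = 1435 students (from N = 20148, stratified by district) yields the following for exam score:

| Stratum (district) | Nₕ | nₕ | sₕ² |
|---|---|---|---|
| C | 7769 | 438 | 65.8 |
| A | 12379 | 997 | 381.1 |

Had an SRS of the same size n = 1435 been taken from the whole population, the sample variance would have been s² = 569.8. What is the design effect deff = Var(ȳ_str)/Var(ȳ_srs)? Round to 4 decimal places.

0.4169

Var(ȳ_str) = Σ Wₕ²(1−fₕ)sₕ²/nₕ with Wₕ = Nₕ/20148:
  C: (7769/20148)²·(1−438/7769)·65.8/438 = 0.021077361
  A: (12379/20148)²·(1−997/12379)·381.1/997 = 0.13267346
  → Var(ȳ_str) = 0.15375082.
Var(ȳ_srs) = (1 − 1435/20148)·569.8/1435 = 0.36879245.
deff = 0.15375082 / 0.36879245 = 0.4169.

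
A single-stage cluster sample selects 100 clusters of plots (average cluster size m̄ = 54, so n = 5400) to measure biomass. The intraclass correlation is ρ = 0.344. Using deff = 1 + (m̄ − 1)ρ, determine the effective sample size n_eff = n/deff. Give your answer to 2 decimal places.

280.78

deff = 1 + (54 − 1)·0.344 = 1 + 18.232 = 19.232.
n_eff = 5400 / 19.232 = 280.78.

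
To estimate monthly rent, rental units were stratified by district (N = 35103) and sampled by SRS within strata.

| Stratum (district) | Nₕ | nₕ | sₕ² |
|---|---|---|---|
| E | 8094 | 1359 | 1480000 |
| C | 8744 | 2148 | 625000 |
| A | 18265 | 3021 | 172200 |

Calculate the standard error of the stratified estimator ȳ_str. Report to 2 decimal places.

Var(ȳ_str) = Σₕ Wₕ²(1 − fₕ)sₕ²/nₕ with Wₕ = Nₕ/N, N = 35103.
E: Wₕ = 0.23057858; term = 0.23057858²·(1 − 0.16790215)·1480000/1359 = 48.178646.
C: Wₕ = 0.24909552; term = 0.24909552²·(1 − 0.24565416)·625000/2148 = 13.619089.
A: Wₕ = 0.52032590; term = 0.52032590²·(1 − 0.16539830)·172200/3021 = 12.879902.
Sum = 74.677637.
SE = √(74.677637) = 8.64.

8.64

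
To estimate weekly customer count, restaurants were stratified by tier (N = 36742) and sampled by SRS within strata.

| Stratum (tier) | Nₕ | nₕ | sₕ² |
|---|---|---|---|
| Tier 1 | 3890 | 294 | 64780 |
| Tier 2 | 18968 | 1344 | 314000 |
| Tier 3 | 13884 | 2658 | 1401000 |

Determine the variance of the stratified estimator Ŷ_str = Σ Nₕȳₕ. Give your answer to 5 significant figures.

Var(Ŷ_str) = Σₕ Nₕ²(1 − fₕ)sₕ²/nₕ.
Tier 1: 3890²·(1 − 294/3890)·64780/294 = 3.0822148 × 10^9.
Tier 2: 18968²·(1 − 1344/18968)·314000/1344 = 7.8100966 × 10^10.
Tier 3: 13884²·(1 − 2658/13884)·1401000/2658 = 8.2152882 × 10^10.
Sum = 1.6333606 × 10^11.

1.6334 × 10^11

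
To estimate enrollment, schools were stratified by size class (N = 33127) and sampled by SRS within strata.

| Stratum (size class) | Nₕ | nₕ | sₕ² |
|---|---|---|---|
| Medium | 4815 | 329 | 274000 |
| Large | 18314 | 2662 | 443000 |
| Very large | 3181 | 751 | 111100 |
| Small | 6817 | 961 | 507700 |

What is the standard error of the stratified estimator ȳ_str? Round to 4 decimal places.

8.9511

Var(ȳ_str) = Σₕ Wₕ²(1 − fₕ)sₕ²/nₕ with Wₕ = Nₕ/N, N = 33127.
Medium: Wₕ = 0.14534971; term = 0.14534971²·(1 − 0.06832814)·274000/329 = 16.392531.
Large: Wₕ = 0.55284209; term = 0.55284209²·(1 − 0.14535328)·443000/2662 = 43.469486.
Very large: Wₕ = 0.09602439; term = 0.09602439²·(1 − 0.23608928)·111100/751 = 1.0420291.
Small: Wₕ = 0.20578380; term = 0.20578380²·(1 − 0.14097110)·507700/961 = 19.218254.
Sum = 80.1223.
SE = √(80.1223) = 8.9511.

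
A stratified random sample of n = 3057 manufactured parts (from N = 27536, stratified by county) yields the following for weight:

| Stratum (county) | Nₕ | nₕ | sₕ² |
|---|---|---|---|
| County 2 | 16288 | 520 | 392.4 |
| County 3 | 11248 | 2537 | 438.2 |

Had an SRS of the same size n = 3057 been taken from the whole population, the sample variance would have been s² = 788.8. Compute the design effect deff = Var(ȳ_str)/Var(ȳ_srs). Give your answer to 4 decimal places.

Var(ȳ_str) = Σ Wₕ²(1−fₕ)sₕ²/nₕ with Wₕ = Nₕ/27536:
  County 2: (16288/27536)²·(1−520/16288)·392.4/520 = 0.2556044
  County 3: (11248/27536)²·(1−2537/11248)·438.2/2537 = 0.022319966
  → Var(ȳ_str) = 0.27792437.
Var(ȳ_srs) = (1 − 3057/27536)·788.8/3057 = 0.22938461.
deff = 0.27792437 / 0.22938461 = 1.2116.

1.2116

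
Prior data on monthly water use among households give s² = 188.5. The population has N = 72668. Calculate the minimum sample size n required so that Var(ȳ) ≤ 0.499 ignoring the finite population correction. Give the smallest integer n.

378

Without fpc, n₀ = s²/D = 188.5/0.499 = 377.7555.
Rounding up, n = 378.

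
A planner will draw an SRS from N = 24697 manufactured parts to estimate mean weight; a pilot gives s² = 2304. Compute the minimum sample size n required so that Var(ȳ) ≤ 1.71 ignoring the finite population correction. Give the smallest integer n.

Without fpc, n₀ = s²/D = 2304/1.71 = 1347.3684.
Rounding up, n = 1348.

1348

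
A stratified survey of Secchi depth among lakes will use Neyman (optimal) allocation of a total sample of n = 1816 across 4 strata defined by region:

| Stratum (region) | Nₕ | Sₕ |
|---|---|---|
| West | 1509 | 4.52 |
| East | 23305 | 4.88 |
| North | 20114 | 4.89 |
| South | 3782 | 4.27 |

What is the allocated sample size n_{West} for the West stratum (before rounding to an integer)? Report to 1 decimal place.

52.7

Neyman allocation: nₕ = n·NₕSₕ / Σⱼ NⱼSⱼ.
Σ NⱼSⱼ = 1509·4.52 + 23305·4.88 + 20114·4.89 + 3782·4.27 = 235055.68.
n_{West} = 1816·1509·4.52 / 235055.68 = 52.7.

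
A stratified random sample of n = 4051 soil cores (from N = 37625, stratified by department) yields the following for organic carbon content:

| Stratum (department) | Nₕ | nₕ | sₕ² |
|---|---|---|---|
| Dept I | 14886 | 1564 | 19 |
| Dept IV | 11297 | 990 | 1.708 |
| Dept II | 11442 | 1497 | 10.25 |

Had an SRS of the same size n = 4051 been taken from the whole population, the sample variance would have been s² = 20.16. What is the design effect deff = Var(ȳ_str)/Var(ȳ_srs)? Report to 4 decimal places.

0.5391

Var(ȳ_str) = Σ Wₕ²(1−fₕ)sₕ²/nₕ with Wₕ = Nₕ/37625:
  Dept I: (14886/37625)²·(1−1564/14886)·19/1564 = 0.0017018108
  Dept IV: (11297/37625)²·(1−990/11297)·1.708/990 = 1.4190414 × 10^-4
  Dept II: (11442/37625)²·(1−1497/11442)·10.25/1497 = 5.503713 × 10^-4
  → Var(ȳ_str) = 0.0023940862.
Var(ȳ_srs) = (1 − 4051/37625)·20.16/4051 = 0.004440735.
deff = 0.0023940862 / 0.004440735 = 0.5391.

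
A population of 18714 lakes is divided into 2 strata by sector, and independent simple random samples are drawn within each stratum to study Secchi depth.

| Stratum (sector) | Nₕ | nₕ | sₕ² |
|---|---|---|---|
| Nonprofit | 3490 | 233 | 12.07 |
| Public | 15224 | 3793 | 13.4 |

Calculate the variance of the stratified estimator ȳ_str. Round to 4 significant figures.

0.003437

Var(ȳ_str) = Σₕ Wₕ²(1 − fₕ)sₕ²/nₕ with Wₕ = Nₕ/N, N = 18714.
Nonprofit: Wₕ = 0.18649140; term = 0.18649140²·(1 − 0.06676218)·12.07/233 = 0.0016813622.
Public: Wₕ = 0.81350860; term = 0.81350860²·(1 − 0.24914609)·13.4/3793 = 0.0017555035.
Sum = 0.0034368657.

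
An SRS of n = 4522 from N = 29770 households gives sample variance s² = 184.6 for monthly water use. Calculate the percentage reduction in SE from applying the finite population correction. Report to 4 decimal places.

f = n/N = 4522/29770 = 0.15189788.
SE_no-fpc = √(s²/n) = 0.20204615; SE_fpc = √((1−f)s²/n) = 0.18606927.
Ratio = √(1−f) = 0.92092460. Reduction = 100·(1 − 0.92092460) = 7.9075%.

7.9075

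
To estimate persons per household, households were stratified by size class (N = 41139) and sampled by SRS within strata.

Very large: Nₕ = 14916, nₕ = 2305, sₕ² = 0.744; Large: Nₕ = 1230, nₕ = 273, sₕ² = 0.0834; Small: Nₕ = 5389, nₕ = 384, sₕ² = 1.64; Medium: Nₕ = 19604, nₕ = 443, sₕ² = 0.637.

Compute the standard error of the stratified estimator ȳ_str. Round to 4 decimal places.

Var(ȳ_str) = Σₕ Wₕ²(1 − fₕ)sₕ²/nₕ with Wₕ = Nₕ/N, N = 41139.
Very large: Wₕ = 0.36257566; term = 0.36257566²·(1 − 0.15453205)·0.744/2305 = 3.5875375 × 10^-5.
Large: Wₕ = 0.02989864; term = 0.02989864²·(1 − 0.22195122)·0.0834/273 = 2.1247752 × 10^-7.
Small: Wₕ = 0.13099492; term = 0.13099492²·(1 − 0.07125626)·1.64/384 = 6.8063994 × 10^-5.
Medium: Wₕ = 0.47653079; term = 0.47653079²·(1 − 0.02259743)·0.637/443 = 3.1914725 × 10^-4.
Sum = 4.232991 × 10^-4.
SE = √(4.232991 × 10^-4) = 0.0206.

0.0206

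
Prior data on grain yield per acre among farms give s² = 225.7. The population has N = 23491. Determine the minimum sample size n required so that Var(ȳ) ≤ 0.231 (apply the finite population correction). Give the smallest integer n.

939

Without fpc, n₀ = s²/D = 225.7/0.231 = 977.0563.
With fpc, (1 − n/N)·s²/n ≤ D requires n ≥ n₀/(1 + n₀/N) = 977.0563/(1 + 977.0563/23491) = 938.0406.
Rounding up, n = 939.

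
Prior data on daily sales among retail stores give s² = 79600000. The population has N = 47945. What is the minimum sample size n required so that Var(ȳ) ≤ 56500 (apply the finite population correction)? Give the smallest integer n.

Without fpc, n₀ = s²/D = 79600000/56500 = 1408.8496.
With fpc, (1 − n/N)·s²/n ≤ D requires n ≥ n₀/(1 + n₀/N) = 1408.8496/(1 + 1408.8496/47945) = 1368.6327.
Rounding up, n = 1369.

1369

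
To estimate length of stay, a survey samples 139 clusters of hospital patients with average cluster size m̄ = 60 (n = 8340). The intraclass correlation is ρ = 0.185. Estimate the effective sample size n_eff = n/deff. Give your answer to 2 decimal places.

deff = 1 + (60 − 1)·0.185 = 1 + 10.915 = 11.915.
n_eff = 8340 / 11.915 = 699.96.

699.96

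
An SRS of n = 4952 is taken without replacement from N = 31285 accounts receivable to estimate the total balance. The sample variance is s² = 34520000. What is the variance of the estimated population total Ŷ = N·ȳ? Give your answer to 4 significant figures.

5.743 × 10^12

Var(Ŷ) = N²·Var(ȳ) = N²·(1 − n/N)·s²/n.
f = 4952/31285 = 0.15828672; Var(ȳ) = 0.84171328·34520000/4952 = 5867.5167.
Var(Ŷ) = 31285² · 5867.5167 = 5.7428392 × 10^12.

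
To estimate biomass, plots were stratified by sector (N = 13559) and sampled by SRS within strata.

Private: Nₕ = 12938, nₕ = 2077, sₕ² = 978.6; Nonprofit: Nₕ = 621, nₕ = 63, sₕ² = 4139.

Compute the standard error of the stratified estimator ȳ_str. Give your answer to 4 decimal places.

Var(ȳ_str) = Σₕ Wₕ²(1 − fₕ)sₕ²/nₕ with Wₕ = Nₕ/N, N = 13559.
Private: Wₕ = 0.95420016; term = 0.95420016²·(1 − 0.16053486)·978.6/2077 = 0.36012258.
Nonprofit: Wₕ = 0.04579984; term = 0.04579984²·(1 − 0.10144928)·4139/63 = 0.12382985.
Sum = 0.48395243.
SE = √(0.48395243) = 0.6957.

0.6957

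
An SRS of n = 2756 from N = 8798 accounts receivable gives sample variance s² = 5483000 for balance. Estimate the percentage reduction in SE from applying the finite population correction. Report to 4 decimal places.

f = n/N = 2756/8798 = 0.31325301.
SE_no-fpc = √(s²/n) = 44.603559; SE_fpc = √((1−f)s²/n) = 36.963058.
Ratio = √(1−f) = 0.82870199. Reduction = 100·(1 − 0.82870199) = 17.1298%.

17.1298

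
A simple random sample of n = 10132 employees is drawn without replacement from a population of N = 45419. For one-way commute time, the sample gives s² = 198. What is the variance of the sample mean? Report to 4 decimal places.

Under SRS without replacement, Var(ȳ) = (1 − f)·s²/n with f = n/N = 10132/45419 = 0.22307845.
Var(ȳ) = (1 − 0.22307845)·198/10132 = 0.77692155·0.019542045 = 0.015182636.

0.0152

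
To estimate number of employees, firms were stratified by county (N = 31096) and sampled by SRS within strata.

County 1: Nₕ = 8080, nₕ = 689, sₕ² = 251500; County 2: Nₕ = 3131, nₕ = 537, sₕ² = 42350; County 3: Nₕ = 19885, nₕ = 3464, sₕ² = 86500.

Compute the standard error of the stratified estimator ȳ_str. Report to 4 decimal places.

Var(ȳ_str) = Σₕ Wₕ²(1 − fₕ)sₕ²/nₕ with Wₕ = Nₕ/N, N = 31096.
County 1: Wₕ = 0.25984049; term = 0.25984049²·(1 − 0.08527228)·251500/689 = 22.543652.
County 2: Wₕ = 0.10068819; term = 0.10068819²·(1 − 0.17151070)·42350/537 = 0.66240425.
County 3: Wₕ = 0.63947131; term = 0.63947131²·(1 − 0.17420166)·86500/3464 = 8.4324615.
Sum = 31.638518.
SE = √(31.638518) = 5.6248.

5.6248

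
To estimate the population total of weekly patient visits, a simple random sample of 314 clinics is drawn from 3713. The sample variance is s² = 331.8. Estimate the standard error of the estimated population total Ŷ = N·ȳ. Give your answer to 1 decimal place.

Var(Ŷ) = N²·Var(ȳ) = N²·(1 − n/N)·s²/n.
f = 314/3713 = 0.08456773; Var(ȳ) = 0.91543227·331.8/314 = 0.9673262.
Var(Ŷ) = 3713² · 0.9673262 = 1.3335916 × 10^7.
SE(Ŷ) = √(1.3335916 × 10^7) = 3651.8.

3651.8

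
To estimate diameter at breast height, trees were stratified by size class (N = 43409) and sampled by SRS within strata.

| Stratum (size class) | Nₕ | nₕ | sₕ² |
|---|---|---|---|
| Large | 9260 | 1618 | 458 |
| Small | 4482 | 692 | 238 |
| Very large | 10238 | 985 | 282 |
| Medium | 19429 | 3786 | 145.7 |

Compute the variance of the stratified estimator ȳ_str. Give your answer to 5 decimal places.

0.03433

Var(ȳ_str) = Σₕ Wₕ²(1 − fₕ)sₕ²/nₕ with Wₕ = Nₕ/N, N = 43409.
Large: Wₕ = 0.21331982; term = 0.21331982²·(1 − 0.17473002)·458/1618 = 0.010630297.
Small: Wₕ = 0.10325048; term = 0.10325048²·(1 − 0.15439536)·238/692 = 0.0031004331.
Very large: Wₕ = 0.23584971; term = 0.23584971²·(1 − 0.09621020)·282/985 = 0.014392989.
Medium: Wₕ = 0.44757999; term = 0.44757999²·(1 − 0.19486335)·145.7/3786 = 0.0062071162.
Sum = 0.034330835.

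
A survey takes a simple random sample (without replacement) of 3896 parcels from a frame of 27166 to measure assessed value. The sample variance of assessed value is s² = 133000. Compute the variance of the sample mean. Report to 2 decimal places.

Under SRS without replacement, Var(ȳ) = (1 − f)·s²/n with f = n/N = 3896/27166 = 0.14341456.
Var(ȳ) = (1 − 0.14341456)·133000/3896 = 0.85658544·34.137577 = 29.241751.

29.24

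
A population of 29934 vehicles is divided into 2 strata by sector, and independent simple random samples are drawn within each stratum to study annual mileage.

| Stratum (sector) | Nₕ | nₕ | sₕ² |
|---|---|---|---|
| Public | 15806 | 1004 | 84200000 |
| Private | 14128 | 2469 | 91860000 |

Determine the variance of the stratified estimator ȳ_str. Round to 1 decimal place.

28736.7

Var(ȳ_str) = Σₕ Wₕ²(1 − fₕ)sₕ²/nₕ with Wₕ = Nₕ/N, N = 29934.
Public: Wₕ = 0.52802833; term = 0.52802833²·(1 − 0.06352018)·84200000/1004 = 21897.334.
Private: Wₕ = 0.47197167; term = 0.47197167²·(1 − 0.17475934)·91860000/2469 = 6839.3973.
Sum = 28736.731.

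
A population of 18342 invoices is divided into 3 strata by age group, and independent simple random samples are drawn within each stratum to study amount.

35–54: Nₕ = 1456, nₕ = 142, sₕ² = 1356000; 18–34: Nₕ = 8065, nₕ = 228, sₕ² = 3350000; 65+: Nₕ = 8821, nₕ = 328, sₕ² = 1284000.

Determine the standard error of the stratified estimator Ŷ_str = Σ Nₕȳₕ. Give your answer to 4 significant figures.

Var(Ŷ_str) = Σₕ Nₕ²(1 − fₕ)sₕ²/nₕ.
35–54: 1456²·(1 − 142/1456)·1356000/142 = 1.826956 × 10^10.
18–34: 8065²·(1 − 228/8065)·3350000/228 = 9.2867591 × 10^11.
65+: 8821²·(1 − 328/8821)·1284000/328 = 2.9327168 × 10^11.
Sum = 1.2402172 × 10^12.
SE = √(1.2402172 × 10^12) = 1.114 × 10^6.

1.114 × 10^6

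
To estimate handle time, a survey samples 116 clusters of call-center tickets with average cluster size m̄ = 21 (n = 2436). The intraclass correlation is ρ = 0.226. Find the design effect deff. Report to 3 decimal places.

5.520

deff = 1 + (21 − 1)·0.226 = 1 + 4.52 = 5.52.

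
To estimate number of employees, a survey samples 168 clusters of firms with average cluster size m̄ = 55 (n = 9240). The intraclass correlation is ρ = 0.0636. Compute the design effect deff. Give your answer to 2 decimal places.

4.43

deff = 1 + (55 − 1)·0.0636 = 1 + 3.4344 = 4.4344.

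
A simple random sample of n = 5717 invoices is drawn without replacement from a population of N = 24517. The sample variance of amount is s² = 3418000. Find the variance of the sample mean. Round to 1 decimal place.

458.5

Under SRS without replacement, Var(ȳ) = (1 − f)·s²/n with f = n/N = 5717/24517 = 0.23318514.
Var(ȳ) = (1 − 0.23318514)·3418000/5717 = 0.76681486·597.86601 = 458.45255.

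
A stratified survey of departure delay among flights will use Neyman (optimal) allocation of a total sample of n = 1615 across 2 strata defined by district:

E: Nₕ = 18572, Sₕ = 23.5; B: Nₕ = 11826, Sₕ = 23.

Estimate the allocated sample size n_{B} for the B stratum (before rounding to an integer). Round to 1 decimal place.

620.1

Neyman allocation: nₕ = n·NₕSₕ / Σⱼ NⱼSⱼ.
Σ NⱼSⱼ = 18572·23.5 + 11826·23 = 708440.
n_{B} = 1615·11826·23 / 708440 = 620.1.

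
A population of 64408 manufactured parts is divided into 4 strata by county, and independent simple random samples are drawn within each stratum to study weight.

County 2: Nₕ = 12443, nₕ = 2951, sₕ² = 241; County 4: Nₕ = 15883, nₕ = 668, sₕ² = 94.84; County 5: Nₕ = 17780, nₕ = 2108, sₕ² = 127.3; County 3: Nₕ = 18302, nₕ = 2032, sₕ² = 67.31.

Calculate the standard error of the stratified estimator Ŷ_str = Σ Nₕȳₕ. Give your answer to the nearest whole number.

8405

Var(Ŷ_str) = Σₕ Nₕ²(1 − fₕ)sₕ²/nₕ.
County 2: 12443²·(1 − 2951/12443)·241/2951 = 9.6456314 × 10^6.
County 4: 15883²·(1 − 668/15883)·94.84/668 = 3.430991 × 10^7.
County 5: 17780²·(1 − 2108/17780)·127.3/2108 = 1.6827282 × 10^7.
County 3: 18302²·(1 − 2032/18302)·67.31/2032 = 9.8637485 × 10^6.
Sum = 7.0646572 × 10^7.
SE = √(7.0646572 × 10^7) = 8405.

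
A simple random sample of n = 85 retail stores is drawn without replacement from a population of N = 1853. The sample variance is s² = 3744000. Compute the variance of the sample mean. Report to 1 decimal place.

Under SRS without replacement, Var(ȳ) = (1 − f)·s²/n with f = n/N = 85/1853 = 0.04587156.
Var(ȳ) = (1 − 0.04587156)·3744000/85 = 0.95412844·44047.059 = 42026.552.

42026.6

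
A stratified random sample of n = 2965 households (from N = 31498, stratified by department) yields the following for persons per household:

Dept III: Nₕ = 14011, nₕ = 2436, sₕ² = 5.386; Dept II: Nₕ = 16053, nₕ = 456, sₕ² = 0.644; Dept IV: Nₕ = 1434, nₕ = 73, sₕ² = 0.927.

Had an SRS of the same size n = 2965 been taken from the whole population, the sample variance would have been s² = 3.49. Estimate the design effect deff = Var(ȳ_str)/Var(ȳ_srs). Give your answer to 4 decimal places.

Var(ȳ_str) = Σ Wₕ²(1−fₕ)sₕ²/nₕ with Wₕ = Nₕ/31498:
  Dept III: (14011/31498)²·(1−2436/14011)·5.386/2436 = 3.6142088 × 10^-4
  Dept II: (16053/31498)²·(1−456/16053)·0.644/456 = 3.5641202 × 10^-4
  Dept IV: (1434/31498)²·(1−73/1434)·0.927/73 = 2.4980331 × 10^-5
  → Var(ȳ_str) = 7.4281323 × 10^-4.
Var(ȳ_srs) = (1 − 2965/31498)·3.49/2965 = 0.0010662651.
deff = (7.4281323 × 10^-4) / 0.0010662651 = 0.6966.

0.6966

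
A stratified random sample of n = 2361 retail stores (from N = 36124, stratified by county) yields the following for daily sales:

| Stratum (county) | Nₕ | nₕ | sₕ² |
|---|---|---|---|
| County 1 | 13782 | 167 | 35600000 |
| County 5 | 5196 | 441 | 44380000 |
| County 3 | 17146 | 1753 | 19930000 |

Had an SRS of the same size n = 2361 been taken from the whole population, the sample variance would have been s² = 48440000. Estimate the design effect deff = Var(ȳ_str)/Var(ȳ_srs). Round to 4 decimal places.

1.8178

Var(ȳ_str) = Σ Wₕ²(1−fₕ)sₕ²/nₕ with Wₕ = Nₕ/36124:
  County 1: (13782/36124)²·(1−167/13782)·35600000/167 = 30652.913
  County 5: (5196/36124)²·(1−441/5196)·44380000/441 = 1905.3585
  County 3: (17146/36124)²·(1−1753/17146)·19930000/1753 = 2299.4279
  → Var(ȳ_str) = 34857.699.
Var(ȳ_srs) = (1 − 2361/36124)·48440000/2361 = 19175.793.
deff = 34857.699 / 19175.793 = 1.8178.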